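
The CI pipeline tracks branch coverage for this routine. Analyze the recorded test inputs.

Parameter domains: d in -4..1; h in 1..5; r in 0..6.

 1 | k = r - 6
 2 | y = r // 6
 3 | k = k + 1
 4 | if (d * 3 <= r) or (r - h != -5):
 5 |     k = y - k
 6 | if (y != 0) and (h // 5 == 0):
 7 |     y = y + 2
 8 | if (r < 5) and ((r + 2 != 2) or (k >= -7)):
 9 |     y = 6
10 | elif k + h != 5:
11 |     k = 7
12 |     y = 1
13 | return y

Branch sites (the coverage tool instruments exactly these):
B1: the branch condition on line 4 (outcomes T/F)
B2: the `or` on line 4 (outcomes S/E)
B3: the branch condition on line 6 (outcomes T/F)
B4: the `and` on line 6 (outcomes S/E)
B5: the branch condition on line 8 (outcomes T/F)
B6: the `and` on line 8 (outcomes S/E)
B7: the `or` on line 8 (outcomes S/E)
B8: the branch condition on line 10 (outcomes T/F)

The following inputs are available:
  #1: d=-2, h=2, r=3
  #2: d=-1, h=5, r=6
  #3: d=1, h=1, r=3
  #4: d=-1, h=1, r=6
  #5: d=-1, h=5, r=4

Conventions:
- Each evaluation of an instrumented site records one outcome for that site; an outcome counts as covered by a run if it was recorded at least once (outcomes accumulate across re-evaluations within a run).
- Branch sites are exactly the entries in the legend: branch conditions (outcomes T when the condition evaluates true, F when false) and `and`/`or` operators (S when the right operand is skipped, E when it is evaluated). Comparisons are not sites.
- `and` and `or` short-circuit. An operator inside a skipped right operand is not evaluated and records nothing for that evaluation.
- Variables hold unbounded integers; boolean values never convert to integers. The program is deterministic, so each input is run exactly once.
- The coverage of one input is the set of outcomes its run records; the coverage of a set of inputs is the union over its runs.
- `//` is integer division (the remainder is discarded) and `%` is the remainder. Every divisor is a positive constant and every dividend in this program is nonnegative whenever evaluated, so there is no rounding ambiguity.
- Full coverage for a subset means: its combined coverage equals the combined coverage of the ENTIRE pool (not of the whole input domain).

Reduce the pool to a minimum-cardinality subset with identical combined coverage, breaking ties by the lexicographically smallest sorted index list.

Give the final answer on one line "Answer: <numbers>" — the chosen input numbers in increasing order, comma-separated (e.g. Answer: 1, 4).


input #1, d=-2, h=2, r=3: events B2->S, B1->T, B4->S, B3->F, B6->E, B7->S, B5->T; outcomes B1=T, B2=S, B3=F, B4=S, B5=T, B6=E, B7=S
input #2, d=-1, h=5, r=6: events B2->S, B1->T, B4->E, B3->F, B6->S, B5->F, B8->F; outcomes B1=T, B2=S, B3=F, B4=E, B5=F, B6=S, B8=F
input #3, d=1, h=1, r=3: events B2->S, B1->T, B4->S, B3->F, B6->E, B7->S, B5->T; outcomes B1=T, B2=S, B3=F, B4=S, B5=T, B6=E, B7=S
input #4, d=-1, h=1, r=6: events B2->S, B1->T, B4->E, B3->T, B6->S, B5->F, B8->T; outcomes B1=T, B2=S, B3=T, B4=E, B5=F, B6=S, B8=T
input #5, d=-1, h=5, r=4: events B2->S, B1->T, B4->S, B3->F, B6->E, B7->S, B5->T; outcomes B1=T, B2=S, B3=F, B4=S, B5=T, B6=E, B7=S
the full pool covers 13 outcomes: B1=T, B2=S, B3=T, B3=F, B4=S, B4=E, B5=T, B5=F, B6=S, B6=E, B7=S, B8=T, B8=F
size 1 is not enough: best union over all size-1 subsets is 7/13
size 2 is not enough: best union over all size-2 subsets is 12/13
inputs {1, 2, 4} (size 3) cover everything; no size-3 subset with a lexicographically smaller index list covers all 13
Answer: 1, 2, 4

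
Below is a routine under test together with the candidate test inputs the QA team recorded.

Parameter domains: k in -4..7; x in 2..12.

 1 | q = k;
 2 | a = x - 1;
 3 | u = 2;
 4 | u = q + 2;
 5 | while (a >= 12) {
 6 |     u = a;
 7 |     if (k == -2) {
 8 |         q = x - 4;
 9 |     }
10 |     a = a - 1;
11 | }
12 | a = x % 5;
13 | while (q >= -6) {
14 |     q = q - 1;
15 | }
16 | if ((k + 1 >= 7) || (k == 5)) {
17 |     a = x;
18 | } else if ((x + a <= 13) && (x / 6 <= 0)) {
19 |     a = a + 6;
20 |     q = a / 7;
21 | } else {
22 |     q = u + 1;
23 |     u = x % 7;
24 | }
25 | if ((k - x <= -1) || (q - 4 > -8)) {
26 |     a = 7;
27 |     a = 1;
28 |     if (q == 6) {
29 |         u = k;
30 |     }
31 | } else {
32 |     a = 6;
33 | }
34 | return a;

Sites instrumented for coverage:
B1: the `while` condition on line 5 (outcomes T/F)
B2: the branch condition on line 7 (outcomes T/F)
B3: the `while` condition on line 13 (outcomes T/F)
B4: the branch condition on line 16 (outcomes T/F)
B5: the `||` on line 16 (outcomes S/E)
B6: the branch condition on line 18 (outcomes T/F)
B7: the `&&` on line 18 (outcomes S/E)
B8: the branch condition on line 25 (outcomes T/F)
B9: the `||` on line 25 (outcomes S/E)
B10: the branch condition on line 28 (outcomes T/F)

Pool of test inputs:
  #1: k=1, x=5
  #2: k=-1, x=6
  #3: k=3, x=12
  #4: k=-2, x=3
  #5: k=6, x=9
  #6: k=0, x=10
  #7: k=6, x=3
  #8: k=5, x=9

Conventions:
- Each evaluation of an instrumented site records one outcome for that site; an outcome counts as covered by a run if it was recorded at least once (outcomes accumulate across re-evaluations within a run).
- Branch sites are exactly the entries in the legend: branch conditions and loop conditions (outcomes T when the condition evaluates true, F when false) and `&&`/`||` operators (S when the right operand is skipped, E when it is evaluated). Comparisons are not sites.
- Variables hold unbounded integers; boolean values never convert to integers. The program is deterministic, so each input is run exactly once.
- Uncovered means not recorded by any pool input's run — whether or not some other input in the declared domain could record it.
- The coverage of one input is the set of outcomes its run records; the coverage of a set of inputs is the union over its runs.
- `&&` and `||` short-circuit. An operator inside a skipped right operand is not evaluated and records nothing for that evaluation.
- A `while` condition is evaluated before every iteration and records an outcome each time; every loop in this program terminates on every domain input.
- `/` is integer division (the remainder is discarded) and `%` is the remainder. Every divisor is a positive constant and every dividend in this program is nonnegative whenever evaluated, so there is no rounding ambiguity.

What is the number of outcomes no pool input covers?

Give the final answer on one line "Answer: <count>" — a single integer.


input #1 (k=1, x=5): events B1->F, B3->T, B3->T, B3->T, B3->T, B3->T, B3->T, B3->T, B3->T, B3->F, B5->E, B4->F, B7->E, B6->T, ...; covers B1=F, B3=T, B3=F, B4=F, B5=E, B6=T, B7=E, B8=T, B9=S, B10=F
input #2 (k=-1, x=6): events B1->F, B3->T, B3->T, B3->T, B3->T, B3->T, B3->T, B3->F, B5->E, B4->F, B7->E, B6->F, B9->S, B8->T, ...; covers B1=F, B3=T, B3=F, B4=F, B5=E, B6=F, B7=E, B8=T, B9=S, B10=F
input #3 (k=3, x=12): events B1->F, B3->T, B3->T, B3->T, B3->T, B3->T, B3->T, B3->T, B3->T, B3->T, B3->T, B3->F, B5->E, B4->F, ...; covers B1=F, B3=T, B3=F, B4=F, B5=E, B6=F, B7=S, B8=T, B9=S, B10=T
input #4 (k=-2, x=3): events B1->F, B3->T, B3->T, B3->T, B3->T, B3->T, B3->F, B5->E, B4->F, B7->E, B6->T, B9->S, B8->T, B10->F; covers B1=F, B3=T, B3=F, B4=F, B5=E, B6=T, B7=E, B8=T, B9=S, B10=F
input #5 (k=6, x=9): events B1->F, B3->T, B3->T, B3->T, B3->T, B3->T, B3->T, B3->T, B3->T, B3->T, B3->T, B3->T, B3->T, B3->T, ...; covers B1=F, B3=T, B3=F, B4=T, B5=S, B8=T, B9=S, B10=F
input #6 (k=0, x=10): events B1->F, B3->T, B3->T, B3->T, B3->T, B3->T, B3->T, B3->T, B3->F, B5->E, B4->F, B7->E, B6->F, B9->S, ...; covers B1=F, B3=T, B3=F, B4=F, B5=E, B6=F, B7=E, B8=T, B9=S, B10=F
input #7 (k=6, x=3): events B1->F, B3->T, B3->T, B3->T, B3->T, B3->T, B3->T, B3->T, B3->T, B3->T, B3->T, B3->T, B3->T, B3->T, ...; covers B1=F, B3=T, B3=F, B4=T, B5=S, B8=F, B9=E
input #8 (k=5, x=9): events B1->F, B3->T, B3->T, B3->T, B3->T, B3->T, B3->T, B3->T, B3->T, B3->T, B3->T, B3->T, B3->T, B3->F, ...; covers B1=F, B3=T, B3=F, B4=T, B5=E, B8=T, B9=S, B10=F
union over the pool: B1=F, B3=T, B3=F, B4=T, B4=F, B5=S, B5=E, B6=T, B6=F, B7=S, B7=E, B8=T, B8=F, B9=S, B9=E, B10=T, B10=F
uncovered (3 of 20): B1=T, B2=T, B2=F
Answer: 3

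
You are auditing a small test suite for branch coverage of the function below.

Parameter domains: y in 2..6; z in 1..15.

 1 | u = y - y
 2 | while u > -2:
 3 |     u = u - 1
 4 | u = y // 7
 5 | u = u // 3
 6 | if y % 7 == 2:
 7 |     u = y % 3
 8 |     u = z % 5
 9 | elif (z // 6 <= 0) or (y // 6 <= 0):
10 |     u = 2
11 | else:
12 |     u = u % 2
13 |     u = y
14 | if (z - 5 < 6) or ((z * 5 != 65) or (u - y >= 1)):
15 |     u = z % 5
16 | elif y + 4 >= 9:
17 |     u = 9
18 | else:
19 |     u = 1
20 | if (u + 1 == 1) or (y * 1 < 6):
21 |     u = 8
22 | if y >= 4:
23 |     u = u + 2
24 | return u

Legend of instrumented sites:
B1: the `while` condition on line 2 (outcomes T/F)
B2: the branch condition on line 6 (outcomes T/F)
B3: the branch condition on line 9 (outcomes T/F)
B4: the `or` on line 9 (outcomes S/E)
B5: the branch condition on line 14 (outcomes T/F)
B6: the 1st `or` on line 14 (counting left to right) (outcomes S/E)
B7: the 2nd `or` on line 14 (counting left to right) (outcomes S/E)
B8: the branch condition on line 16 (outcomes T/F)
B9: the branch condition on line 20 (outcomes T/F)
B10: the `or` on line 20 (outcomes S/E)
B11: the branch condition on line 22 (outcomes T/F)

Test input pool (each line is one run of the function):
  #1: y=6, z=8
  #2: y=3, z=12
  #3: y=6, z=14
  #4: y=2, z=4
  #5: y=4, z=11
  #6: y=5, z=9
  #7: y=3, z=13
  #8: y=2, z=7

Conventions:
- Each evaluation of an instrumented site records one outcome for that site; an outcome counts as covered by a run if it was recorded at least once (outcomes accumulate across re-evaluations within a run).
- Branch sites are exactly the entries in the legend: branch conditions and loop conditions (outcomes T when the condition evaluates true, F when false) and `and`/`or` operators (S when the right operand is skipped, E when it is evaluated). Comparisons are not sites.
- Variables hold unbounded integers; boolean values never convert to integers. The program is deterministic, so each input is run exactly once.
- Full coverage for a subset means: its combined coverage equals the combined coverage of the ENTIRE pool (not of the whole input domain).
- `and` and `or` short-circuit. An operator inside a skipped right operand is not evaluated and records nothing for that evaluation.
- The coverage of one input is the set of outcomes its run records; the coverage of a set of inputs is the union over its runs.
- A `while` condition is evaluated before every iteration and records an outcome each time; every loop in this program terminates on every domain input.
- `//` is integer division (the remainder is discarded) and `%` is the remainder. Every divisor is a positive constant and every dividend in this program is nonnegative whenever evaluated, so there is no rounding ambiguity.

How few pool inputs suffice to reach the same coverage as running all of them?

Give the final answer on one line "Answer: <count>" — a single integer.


input #1 (y=6, z=8): events B1->T, B1->T, B1->F, B2->F, B4->E, B3->F, B6->S, B5->T, B10->E, B9->F, B11->T; covers B1=T, B1=F, B2=F, B3=F, B4=E, B5=T, B6=S, B9=F, B10=E, B11=T
input #2 (y=3, z=12): events B1->T, B1->T, B1->F, B2->F, B4->E, B3->T, B6->E, B7->S, B5->T, B10->E, B9->T, B11->F; covers B1=T, B1=F, B2=F, B3=T, B4=E, B5=T, B6=E, B7=S, B9=T, B10=E, B11=F
input #3 (y=6, z=14): events B1->T, B1->T, B1->F, B2->F, B4->E, B3->F, B6->E, B7->S, B5->T, B10->E, B9->F, B11->T; covers B1=T, B1=F, B2=F, B3=F, B4=E, B5=T, B6=E, B7=S, B9=F, B10=E, B11=T
input #4 (y=2, z=4): events B1->T, B1->T, B1->F, B2->T, B6->S, B5->T, B10->E, B9->T, B11->F; covers B1=T, B1=F, B2=T, B5=T, B6=S, B9=T, B10=E, B11=F
input #5 (y=4, z=11): events B1->T, B1->T, B1->F, B2->F, B4->E, B3->T, B6->E, B7->S, B5->T, B10->E, B9->T, B11->T; covers B1=T, B1=F, B2=F, B3=T, B4=E, B5=T, B6=E, B7=S, B9=T, B10=E, B11=T
input #6 (y=5, z=9): events B1->T, B1->T, B1->F, B2->F, B4->E, B3->T, B6->S, B5->T, B10->E, B9->T, B11->T; covers B1=T, B1=F, B2=F, B3=T, B4=E, B5=T, B6=S, B9=T, B10=E, B11=T
input #7 (y=3, z=13): events B1->T, B1->T, B1->F, B2->F, B4->E, B3->T, B6->E, B7->E, B5->F, B8->F, B10->E, B9->T, B11->F; covers B1=T, B1=F, B2=F, B3=T, B4=E, B5=F, B6=E, B7=E, B8=F, B9=T, B10=E, B11=F
input #8 (y=2, z=7): events B1->T, B1->T, B1->F, B2->T, B6->S, B5->T, B10->E, B9->T, B11->F; covers B1=T, B1=F, B2=T, B5=T, B6=S, B9=T, B10=E, B11=F
union over all inputs: B1=T, B1=F, B2=T, B2=F, B3=T, B3=F, B4=E, B5=T, B5=F, B6=S, B6=E, B7=S, B7=E, B8=F, B9=T, B9=F, B10=E, B11=T, B11=F (19 outcomes)
size 1 is not enough: best union over all size-1 subsets is 12/19
size 2 is not enough: best union over all size-2 subsets is 17/19
at size 3, {3, 4, 7} reaches all 19 outcomes; every lexicographically earlier size-3 subset fails
Answer: 3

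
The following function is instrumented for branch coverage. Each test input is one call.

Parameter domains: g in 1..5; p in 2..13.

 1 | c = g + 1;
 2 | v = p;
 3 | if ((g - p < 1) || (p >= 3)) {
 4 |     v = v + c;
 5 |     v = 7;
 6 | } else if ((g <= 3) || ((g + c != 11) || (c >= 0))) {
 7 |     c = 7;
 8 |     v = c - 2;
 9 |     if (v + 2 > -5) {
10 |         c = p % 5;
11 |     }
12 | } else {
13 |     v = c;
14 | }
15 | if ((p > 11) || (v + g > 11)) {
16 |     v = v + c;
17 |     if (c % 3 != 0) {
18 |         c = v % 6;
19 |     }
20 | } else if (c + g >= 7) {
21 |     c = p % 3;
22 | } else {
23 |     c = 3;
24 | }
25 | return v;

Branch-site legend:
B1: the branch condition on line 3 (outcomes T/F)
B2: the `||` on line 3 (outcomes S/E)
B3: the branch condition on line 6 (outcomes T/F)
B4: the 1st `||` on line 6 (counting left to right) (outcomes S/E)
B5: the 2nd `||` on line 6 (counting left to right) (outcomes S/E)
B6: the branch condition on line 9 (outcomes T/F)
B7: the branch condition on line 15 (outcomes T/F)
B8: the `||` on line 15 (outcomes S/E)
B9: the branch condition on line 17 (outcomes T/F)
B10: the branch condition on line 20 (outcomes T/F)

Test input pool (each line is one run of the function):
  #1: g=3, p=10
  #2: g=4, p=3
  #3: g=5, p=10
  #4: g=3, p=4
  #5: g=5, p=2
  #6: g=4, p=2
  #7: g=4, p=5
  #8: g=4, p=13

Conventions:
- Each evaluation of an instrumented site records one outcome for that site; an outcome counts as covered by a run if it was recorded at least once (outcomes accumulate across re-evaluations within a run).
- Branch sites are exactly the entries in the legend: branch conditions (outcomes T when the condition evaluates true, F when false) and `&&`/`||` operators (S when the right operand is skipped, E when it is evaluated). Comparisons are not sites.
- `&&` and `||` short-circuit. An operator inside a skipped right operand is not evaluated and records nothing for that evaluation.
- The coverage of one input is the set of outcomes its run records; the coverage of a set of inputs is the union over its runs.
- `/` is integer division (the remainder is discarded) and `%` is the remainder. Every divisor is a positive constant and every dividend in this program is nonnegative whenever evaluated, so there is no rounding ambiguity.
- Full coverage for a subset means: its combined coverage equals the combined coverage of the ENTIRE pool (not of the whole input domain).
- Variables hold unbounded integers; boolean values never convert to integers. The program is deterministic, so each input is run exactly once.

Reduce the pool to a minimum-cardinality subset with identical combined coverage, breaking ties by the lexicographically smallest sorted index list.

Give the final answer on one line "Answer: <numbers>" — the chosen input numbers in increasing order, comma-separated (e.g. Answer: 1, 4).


input #1 (g=3, p=10): covers B1=T, B2=S, B7=F, B8=E, B10=T
input #2 (g=4, p=3): covers B1=T, B2=E, B7=F, B8=E, B10=T
input #3 (g=5, p=10): covers B1=T, B2=S, B7=T, B8=E, B9=F
input #4 (g=3, p=4): covers B1=T, B2=S, B7=F, B8=E, B10=T
input #5 (g=5, p=2): covers B1=F, B2=E, B3=T, B4=E, B5=E, B6=T, B7=F, B8=E, B10=T
input #6 (g=4, p=2): covers B1=F, B2=E, B3=T, B4=E, B5=S, B6=T, B7=F, B8=E, B10=F
input #7 (g=4, p=5): covers B1=T, B2=S, B7=F, B8=E, B10=T
input #8 (g=4, p=13): covers B1=T, B2=S, B7=T, B8=S, B9=T
union over all inputs: B1=T, B1=F, B2=S, B2=E, B3=T, B4=E, B5=S, B5=E, B6=T, B7=T, B7=F, B8=S, B8=E, B9=T, B9=F, B10=T, B10=F (17 outcomes)
every size-1 subset falls short of the 17 outcomes (best: 9/17)
every size-2 subset falls short of the 17 outcomes (best: 14/17)
every size-3 subset falls short of the 17 outcomes (best: 16/17)
size 4: inputs {3, 5, 6, 8} cover all 17 outcomes, and no lexicographically smaller subset of this size does
Answer: 3, 5, 6, 8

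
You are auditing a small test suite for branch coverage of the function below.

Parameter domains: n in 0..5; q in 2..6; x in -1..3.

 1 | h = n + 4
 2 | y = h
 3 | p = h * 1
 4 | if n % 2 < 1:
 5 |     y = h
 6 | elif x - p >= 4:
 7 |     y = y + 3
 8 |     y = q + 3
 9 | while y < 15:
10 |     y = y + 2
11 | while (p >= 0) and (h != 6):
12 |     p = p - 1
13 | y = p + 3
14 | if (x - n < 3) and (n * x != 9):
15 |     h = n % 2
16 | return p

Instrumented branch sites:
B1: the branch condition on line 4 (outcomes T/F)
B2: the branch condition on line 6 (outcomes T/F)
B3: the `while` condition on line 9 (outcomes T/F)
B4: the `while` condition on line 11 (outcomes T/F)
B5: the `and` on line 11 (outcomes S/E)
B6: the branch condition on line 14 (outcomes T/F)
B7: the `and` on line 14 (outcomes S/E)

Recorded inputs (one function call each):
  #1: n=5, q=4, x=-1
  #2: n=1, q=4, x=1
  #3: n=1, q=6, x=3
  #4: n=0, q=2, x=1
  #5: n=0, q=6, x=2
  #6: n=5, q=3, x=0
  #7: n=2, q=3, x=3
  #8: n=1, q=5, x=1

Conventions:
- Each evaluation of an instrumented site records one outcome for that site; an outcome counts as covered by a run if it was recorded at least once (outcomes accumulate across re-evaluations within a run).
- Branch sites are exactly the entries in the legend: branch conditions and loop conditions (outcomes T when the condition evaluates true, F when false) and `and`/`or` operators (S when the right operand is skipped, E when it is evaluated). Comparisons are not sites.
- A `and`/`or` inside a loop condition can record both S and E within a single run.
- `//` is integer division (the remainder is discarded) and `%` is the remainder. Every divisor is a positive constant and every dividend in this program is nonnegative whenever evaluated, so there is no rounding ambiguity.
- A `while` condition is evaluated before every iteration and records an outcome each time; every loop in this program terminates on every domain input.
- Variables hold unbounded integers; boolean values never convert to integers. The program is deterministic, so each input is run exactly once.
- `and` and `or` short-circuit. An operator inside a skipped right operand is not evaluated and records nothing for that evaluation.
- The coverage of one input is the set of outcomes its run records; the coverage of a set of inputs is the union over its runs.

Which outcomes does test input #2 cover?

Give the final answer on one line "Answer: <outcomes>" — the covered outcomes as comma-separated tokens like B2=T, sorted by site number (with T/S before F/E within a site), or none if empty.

Event log for input #2 (n=1, q=4, x=1):
  B1->F, B2->F, B3->T, B3->T, B3->T, B3->T, B3->T, B3->F, B5->E, B4->T
  B5->E, B4->T, B5->E, B4->T, B5->E, B4->T, B5->E, B4->T, B5->E, B4->T
  B5->S, B4->F, B7->E, B6->T
collecting distinct outcomes: B1=F, B2=F, B3=T, B3=F, B4=T, B4=F, B5=S, B5=E, B6=T, B7=E

Answer: B1=F, B2=F, B3=T, B3=F, B4=T, B4=F, B5=S, B5=E, B6=T, B7=E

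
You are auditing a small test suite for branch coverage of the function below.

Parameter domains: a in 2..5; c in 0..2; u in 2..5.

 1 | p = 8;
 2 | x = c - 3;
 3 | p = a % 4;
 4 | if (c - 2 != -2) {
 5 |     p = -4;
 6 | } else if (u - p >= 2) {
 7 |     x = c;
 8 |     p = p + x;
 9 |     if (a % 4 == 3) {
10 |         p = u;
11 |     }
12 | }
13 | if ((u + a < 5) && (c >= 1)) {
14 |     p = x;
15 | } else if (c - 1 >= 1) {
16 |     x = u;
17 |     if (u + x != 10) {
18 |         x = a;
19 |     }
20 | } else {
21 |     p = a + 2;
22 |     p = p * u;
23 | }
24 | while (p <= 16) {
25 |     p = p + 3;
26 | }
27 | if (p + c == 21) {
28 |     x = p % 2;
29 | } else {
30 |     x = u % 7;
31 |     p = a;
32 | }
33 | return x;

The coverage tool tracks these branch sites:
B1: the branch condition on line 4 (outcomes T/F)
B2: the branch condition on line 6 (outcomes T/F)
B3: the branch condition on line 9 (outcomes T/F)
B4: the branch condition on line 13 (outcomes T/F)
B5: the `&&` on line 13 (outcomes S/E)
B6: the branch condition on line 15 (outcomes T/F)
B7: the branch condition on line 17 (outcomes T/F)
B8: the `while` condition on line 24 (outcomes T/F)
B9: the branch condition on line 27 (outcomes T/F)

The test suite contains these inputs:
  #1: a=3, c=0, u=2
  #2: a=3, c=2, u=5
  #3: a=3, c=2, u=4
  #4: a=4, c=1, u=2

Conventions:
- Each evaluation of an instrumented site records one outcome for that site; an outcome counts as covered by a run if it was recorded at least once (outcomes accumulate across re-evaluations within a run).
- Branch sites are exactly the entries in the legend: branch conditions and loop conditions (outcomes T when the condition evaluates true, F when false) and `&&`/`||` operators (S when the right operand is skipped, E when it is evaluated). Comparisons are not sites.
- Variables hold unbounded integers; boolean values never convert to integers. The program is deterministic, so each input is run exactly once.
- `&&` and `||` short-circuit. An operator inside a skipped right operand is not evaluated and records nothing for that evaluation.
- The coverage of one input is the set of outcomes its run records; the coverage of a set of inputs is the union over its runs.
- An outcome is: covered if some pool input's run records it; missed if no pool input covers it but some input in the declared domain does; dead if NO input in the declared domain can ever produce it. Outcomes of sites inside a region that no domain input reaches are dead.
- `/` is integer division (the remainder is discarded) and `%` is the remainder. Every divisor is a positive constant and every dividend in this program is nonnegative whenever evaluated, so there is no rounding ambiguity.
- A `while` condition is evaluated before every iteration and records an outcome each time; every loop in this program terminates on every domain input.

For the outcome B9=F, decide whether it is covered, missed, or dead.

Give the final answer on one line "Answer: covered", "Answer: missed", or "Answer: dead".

B9=F is recorded by pool input(s) 1, 2, 3, 4 -> covered

Answer: covered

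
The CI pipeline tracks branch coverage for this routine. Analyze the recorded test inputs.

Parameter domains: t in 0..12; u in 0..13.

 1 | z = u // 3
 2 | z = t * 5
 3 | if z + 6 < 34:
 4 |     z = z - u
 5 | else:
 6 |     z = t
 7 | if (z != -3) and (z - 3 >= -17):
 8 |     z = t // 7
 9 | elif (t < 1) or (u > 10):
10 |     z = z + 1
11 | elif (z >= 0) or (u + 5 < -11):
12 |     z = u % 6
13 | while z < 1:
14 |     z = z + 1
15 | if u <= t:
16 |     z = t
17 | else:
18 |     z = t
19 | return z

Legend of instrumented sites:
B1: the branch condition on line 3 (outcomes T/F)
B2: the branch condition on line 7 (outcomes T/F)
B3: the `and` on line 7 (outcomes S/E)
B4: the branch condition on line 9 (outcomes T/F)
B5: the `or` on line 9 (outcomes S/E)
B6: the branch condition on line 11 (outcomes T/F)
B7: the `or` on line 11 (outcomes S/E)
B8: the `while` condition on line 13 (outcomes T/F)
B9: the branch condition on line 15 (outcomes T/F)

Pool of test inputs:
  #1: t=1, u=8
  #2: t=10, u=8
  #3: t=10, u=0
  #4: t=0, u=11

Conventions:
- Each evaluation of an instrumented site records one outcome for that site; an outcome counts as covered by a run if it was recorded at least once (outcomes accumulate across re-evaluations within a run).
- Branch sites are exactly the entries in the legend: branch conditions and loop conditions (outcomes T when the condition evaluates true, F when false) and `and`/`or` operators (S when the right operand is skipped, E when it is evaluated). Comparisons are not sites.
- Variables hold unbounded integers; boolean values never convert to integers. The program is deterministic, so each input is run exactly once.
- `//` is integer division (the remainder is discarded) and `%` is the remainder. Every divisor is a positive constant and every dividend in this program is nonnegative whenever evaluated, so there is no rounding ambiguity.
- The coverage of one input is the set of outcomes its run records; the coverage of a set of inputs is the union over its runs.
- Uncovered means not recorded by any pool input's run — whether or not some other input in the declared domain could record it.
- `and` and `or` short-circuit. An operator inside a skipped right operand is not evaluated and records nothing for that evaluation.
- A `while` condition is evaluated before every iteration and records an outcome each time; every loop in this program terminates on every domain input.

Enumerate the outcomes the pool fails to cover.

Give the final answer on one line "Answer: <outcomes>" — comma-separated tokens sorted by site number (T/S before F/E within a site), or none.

input #1, t=1, u=8: events B1->T, B3->S, B2->F, B5->E, B4->F, B7->E, B6->F, B8->T, B8->T, B8->T, B8->T, B8->F, B9->F; outcomes B1=T, B2=F, B3=S, B4=F, B5=E, B6=F, B7=E, B8=T, B8=F, B9=F
input #2, t=10, u=8: events B1->F, B3->E, B2->T, B8->F, B9->T; outcomes B1=F, B2=T, B3=E, B8=F, B9=T
input #3, t=10, u=0: events B1->F, B3->E, B2->T, B8->F, B9->T; outcomes B1=F, B2=T, B3=E, B8=F, B9=T
input #4, t=0, u=11: events B1->T, B3->E, B2->T, B8->T, B8->F, B9->F; outcomes B1=T, B2=T, B3=E, B8=T, B8=F, B9=F
union over the pool: B1=T, B1=F, B2=T, B2=F, B3=S, B3=E, B4=F, B5=E, B6=F, B7=E, B8=T, B8=F, B9=T, B9=F
uncovered (4 of 18): B4=T, B5=S, B6=T, B7=S

Answer: B4=T, B5=S, B6=T, B7=S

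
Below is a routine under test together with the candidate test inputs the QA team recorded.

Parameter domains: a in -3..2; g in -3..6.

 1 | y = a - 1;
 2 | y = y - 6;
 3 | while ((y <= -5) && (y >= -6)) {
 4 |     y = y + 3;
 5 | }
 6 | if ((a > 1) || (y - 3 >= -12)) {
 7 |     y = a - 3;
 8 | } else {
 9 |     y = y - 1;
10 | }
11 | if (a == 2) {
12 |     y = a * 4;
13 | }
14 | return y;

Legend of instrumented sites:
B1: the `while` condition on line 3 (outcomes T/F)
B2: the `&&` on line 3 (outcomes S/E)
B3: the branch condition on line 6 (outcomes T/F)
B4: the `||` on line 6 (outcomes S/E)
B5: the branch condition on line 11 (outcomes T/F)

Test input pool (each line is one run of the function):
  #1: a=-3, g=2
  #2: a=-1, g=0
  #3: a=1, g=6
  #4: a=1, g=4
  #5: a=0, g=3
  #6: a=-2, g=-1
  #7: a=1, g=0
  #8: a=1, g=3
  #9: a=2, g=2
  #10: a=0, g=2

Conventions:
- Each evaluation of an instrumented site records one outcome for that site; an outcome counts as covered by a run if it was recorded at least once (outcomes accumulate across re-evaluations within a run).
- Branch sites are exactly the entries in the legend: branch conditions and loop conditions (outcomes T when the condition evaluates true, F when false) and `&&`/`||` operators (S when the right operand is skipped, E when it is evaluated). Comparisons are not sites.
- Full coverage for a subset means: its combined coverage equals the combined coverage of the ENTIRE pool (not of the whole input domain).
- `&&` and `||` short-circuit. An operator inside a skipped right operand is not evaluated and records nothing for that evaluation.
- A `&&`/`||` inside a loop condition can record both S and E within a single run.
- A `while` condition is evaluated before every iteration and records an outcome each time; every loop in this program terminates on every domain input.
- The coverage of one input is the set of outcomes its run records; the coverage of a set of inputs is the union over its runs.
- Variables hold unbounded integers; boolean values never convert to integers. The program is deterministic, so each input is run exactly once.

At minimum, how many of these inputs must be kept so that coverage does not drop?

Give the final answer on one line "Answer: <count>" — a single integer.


run #1 (a=-3, g=2) records B1=F, B2=E, B3=F, B4=E, B5=F
run #2 (a=-1, g=0) records B1=F, B2=E, B3=T, B4=E, B5=F
run #3 (a=1, g=6) records B1=T, B1=F, B2=S, B2=E, B3=T, B4=E, B5=F
run #4 (a=1, g=4) records B1=T, B1=F, B2=S, B2=E, B3=T, B4=E, B5=F
run #5 (a=0, g=3) records B1=F, B2=E, B3=T, B4=E, B5=F
run #6 (a=-2, g=-1) records B1=F, B2=E, B3=T, B4=E, B5=F
run #7 (a=1, g=0) records B1=T, B1=F, B2=S, B2=E, B3=T, B4=E, B5=F
run #8 (a=1, g=3) records B1=T, B1=F, B2=S, B2=E, B3=T, B4=E, B5=F
run #9 (a=2, g=2) records B1=T, B1=F, B2=S, B2=E, B3=T, B4=S, B5=T
run #10 (a=0, g=2) records B1=F, B2=E, B3=T, B4=E, B5=F
the full pool covers 10 outcomes: B1=T, B1=F, B2=S, B2=E, B3=T, B3=F, B4=S, B4=E, B5=T, B5=F
no size-1 subset reaches all 10 outcomes (best union: 7/10)
at size 2, {1, 9} reaches all 10 outcomes; every lexicographically earlier size-2 subset fails
Answer: 2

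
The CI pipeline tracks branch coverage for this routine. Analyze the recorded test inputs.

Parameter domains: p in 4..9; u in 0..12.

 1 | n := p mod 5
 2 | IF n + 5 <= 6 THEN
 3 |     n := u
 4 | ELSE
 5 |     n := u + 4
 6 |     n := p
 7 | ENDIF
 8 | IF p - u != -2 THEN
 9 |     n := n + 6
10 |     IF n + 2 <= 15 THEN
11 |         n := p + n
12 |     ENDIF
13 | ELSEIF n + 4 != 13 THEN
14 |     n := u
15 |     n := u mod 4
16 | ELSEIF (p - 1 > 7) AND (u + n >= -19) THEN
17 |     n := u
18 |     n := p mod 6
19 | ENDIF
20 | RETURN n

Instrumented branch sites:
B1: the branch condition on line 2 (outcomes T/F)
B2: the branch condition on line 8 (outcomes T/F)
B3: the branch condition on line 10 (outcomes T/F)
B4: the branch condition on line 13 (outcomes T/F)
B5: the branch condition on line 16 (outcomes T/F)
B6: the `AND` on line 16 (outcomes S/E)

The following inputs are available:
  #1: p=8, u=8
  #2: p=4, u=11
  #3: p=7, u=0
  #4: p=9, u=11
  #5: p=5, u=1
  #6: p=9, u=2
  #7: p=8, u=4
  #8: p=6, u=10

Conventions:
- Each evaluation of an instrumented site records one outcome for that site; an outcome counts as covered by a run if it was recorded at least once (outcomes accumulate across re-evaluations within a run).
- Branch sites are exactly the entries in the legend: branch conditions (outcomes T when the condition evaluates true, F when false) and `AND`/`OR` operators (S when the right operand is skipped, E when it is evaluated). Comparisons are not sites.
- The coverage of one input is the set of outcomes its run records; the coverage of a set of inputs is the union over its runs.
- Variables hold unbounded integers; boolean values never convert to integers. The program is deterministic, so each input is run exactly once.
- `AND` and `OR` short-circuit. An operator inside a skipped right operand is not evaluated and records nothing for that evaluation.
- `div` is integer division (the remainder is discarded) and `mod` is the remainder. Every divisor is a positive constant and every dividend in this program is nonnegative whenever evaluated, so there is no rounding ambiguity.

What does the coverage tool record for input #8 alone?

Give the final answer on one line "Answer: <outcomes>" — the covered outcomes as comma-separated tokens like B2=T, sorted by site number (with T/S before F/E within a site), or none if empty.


Simulating input #8 (p=6, u=10) step by step:
  B1->T, B2->T, B3->F
distinct outcomes covered: B1=T, B2=T, B3=F
Answer: B1=T, B2=T, B3=F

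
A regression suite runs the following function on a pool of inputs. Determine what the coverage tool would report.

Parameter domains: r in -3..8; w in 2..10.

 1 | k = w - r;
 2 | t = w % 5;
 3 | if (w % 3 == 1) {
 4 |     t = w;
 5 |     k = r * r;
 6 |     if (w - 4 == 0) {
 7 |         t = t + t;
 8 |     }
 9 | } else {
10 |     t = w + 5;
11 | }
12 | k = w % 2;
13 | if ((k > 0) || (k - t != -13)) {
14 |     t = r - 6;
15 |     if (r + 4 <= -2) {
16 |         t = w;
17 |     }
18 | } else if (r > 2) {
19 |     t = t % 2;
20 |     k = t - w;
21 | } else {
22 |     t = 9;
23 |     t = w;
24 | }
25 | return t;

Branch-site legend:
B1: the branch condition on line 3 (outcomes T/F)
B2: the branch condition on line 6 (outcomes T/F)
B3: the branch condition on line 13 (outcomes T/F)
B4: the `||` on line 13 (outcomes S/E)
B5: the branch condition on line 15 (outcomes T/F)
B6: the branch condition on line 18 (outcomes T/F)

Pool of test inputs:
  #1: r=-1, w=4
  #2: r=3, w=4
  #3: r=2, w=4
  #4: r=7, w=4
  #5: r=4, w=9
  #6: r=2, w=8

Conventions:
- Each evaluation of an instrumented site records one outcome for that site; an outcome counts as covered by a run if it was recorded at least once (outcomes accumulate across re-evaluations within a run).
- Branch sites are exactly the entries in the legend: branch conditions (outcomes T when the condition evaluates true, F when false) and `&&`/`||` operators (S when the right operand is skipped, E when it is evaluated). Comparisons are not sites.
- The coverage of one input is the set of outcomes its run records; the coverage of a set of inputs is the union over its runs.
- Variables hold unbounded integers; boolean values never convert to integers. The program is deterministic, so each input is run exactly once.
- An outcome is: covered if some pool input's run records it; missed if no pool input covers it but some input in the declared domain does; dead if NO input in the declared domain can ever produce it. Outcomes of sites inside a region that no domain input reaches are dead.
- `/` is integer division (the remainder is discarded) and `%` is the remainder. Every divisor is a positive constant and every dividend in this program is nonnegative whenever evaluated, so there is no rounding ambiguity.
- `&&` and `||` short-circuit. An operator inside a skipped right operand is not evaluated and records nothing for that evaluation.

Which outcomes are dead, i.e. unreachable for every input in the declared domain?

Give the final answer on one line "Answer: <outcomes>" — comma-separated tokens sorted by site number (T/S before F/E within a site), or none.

running all 108 domain inputs and tallying outcomes:
  B5=T: never recorded by any domain input -> dead
  reachable outcomes have witnesses, e.g. B1=T (e.g. r=-3, w=4), B1=F (e.g. r=-3, w=2), B2=T (e.g. r=-3, w=4), B2=F (e.g. r=-3, w=7)

Answer: B5=T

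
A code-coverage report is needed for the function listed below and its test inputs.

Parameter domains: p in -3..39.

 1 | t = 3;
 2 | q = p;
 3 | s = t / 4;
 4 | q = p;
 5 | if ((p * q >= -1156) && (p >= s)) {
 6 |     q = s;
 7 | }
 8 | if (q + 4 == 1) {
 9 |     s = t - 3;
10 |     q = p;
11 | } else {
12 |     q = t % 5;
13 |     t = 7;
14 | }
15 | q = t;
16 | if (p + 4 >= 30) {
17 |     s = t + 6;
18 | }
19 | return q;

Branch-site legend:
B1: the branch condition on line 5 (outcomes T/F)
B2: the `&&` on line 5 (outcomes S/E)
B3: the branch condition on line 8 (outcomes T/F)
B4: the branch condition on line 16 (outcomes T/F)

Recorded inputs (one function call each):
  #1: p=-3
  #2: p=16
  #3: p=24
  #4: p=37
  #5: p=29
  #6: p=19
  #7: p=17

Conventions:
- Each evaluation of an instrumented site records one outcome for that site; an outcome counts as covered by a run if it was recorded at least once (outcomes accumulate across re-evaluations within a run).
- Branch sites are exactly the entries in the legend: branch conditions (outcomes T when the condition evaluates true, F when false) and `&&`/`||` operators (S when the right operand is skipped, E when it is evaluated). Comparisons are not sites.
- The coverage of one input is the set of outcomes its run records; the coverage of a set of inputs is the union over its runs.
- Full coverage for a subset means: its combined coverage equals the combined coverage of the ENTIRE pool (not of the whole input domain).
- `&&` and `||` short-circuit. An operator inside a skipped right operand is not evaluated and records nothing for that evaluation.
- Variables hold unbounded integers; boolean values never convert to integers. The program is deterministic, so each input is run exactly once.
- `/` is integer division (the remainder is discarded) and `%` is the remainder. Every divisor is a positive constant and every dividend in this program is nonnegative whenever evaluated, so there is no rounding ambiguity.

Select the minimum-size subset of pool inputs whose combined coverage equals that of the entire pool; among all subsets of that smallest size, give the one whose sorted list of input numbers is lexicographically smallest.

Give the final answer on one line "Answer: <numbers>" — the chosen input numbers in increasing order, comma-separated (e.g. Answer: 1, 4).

input #1, p=-3: events B2->E, B1->F, B3->T, B4->F; outcomes B1=F, B2=E, B3=T, B4=F
input #2, p=16: events B2->E, B1->T, B3->F, B4->F; outcomes B1=T, B2=E, B3=F, B4=F
input #3, p=24: events B2->E, B1->T, B3->F, B4->F; outcomes B1=T, B2=E, B3=F, B4=F
input #4, p=37: events B2->E, B1->T, B3->F, B4->T; outcomes B1=T, B2=E, B3=F, B4=T
input #5, p=29: events B2->E, B1->T, B3->F, B4->T; outcomes B1=T, B2=E, B3=F, B4=T
input #6, p=19: events B2->E, B1->T, B3->F, B4->F; outcomes B1=T, B2=E, B3=F, B4=F
input #7, p=17: events B2->E, B1->T, B3->F, B4->F; outcomes B1=T, B2=E, B3=F, B4=F
together the pool reaches 7 outcomes: B1=T, B1=F, B2=E, B3=T, B3=F, B4=T, B4=F
checked all size-1 subsets: none covers 7 outcomes (max 4/7)
size 2: inputs {1, 4} cover all 7 outcomes, and no lexicographically smaller subset of this size does

Answer: 1, 4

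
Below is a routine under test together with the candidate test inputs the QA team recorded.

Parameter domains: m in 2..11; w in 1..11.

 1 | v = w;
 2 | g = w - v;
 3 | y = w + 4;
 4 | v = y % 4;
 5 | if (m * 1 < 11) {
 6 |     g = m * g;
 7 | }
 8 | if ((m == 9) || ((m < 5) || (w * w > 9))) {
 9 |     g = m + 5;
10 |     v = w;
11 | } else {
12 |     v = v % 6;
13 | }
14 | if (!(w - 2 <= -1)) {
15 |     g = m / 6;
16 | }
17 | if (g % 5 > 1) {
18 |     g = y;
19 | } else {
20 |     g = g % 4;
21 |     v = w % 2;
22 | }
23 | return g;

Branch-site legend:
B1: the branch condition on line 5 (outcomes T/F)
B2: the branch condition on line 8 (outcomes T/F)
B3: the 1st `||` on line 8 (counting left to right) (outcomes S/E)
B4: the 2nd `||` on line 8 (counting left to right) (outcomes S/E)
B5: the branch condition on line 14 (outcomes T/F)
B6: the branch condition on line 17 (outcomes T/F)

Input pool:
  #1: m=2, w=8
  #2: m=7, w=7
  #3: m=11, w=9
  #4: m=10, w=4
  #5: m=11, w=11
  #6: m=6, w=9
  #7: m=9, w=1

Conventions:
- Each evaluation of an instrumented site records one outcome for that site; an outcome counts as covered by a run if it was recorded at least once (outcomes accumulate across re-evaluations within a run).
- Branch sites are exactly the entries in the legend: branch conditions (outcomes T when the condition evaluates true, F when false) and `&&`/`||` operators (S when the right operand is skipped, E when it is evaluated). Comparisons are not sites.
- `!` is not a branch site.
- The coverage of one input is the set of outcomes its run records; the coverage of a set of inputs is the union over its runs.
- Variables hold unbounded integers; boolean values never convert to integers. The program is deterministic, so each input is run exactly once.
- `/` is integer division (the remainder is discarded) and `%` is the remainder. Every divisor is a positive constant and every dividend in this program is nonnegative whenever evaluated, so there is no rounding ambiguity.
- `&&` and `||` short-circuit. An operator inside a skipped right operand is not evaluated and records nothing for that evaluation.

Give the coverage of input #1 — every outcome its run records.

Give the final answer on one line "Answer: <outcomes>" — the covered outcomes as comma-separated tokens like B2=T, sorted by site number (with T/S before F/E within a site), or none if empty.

Simulating input #1 (m=2, w=8) step by step:
  B1->T, B3->E, B4->S, B2->T, B5->T, B6->F
as a set, this run covers: B1=T, B2=T, B3=E, B4=S, B5=T, B6=F

Answer: B1=T, B2=T, B3=E, B4=S, B5=T, B6=F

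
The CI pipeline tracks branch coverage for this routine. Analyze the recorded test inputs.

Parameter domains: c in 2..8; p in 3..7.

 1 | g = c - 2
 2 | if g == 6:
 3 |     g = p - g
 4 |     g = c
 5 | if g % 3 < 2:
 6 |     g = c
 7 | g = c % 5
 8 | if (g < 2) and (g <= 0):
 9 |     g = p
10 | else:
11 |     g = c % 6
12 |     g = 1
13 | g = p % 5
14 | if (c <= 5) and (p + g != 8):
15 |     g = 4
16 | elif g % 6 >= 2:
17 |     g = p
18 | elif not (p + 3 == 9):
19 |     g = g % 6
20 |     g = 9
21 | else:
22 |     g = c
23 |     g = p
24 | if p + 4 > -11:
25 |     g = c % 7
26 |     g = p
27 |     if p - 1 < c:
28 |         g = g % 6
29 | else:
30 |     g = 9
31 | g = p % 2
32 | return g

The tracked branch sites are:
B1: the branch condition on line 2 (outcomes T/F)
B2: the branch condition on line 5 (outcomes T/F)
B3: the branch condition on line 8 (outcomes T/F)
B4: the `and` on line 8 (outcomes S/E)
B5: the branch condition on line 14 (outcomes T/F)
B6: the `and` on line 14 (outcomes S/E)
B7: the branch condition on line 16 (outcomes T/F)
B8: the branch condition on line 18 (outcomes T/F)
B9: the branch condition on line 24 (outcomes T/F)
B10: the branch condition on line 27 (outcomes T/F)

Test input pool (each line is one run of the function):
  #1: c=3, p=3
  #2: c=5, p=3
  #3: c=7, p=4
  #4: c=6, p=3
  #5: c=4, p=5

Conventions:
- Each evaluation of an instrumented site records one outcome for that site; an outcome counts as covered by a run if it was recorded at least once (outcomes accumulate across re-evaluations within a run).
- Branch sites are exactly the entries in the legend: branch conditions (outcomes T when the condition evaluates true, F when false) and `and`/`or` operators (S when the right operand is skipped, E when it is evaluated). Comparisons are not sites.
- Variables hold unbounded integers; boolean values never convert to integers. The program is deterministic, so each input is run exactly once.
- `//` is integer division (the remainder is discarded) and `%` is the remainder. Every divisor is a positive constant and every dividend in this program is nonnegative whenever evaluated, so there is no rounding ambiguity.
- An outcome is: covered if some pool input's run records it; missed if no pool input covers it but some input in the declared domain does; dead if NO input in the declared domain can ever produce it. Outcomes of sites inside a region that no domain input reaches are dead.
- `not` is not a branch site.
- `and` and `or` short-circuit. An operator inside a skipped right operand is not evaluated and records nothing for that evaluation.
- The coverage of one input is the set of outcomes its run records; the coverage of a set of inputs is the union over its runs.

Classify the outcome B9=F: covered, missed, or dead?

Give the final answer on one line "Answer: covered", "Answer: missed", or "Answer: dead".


no pool input records B9=F
checking all 35 inputs in the declared domain: B9=F is never recorded -> dead
Answer: dead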